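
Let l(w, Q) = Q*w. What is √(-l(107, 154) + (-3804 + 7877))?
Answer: I*√12405 ≈ 111.38*I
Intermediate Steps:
√(-l(107, 154) + (-3804 + 7877)) = √(-154*107 + (-3804 + 7877)) = √(-1*16478 + 4073) = √(-16478 + 4073) = √(-12405) = I*√12405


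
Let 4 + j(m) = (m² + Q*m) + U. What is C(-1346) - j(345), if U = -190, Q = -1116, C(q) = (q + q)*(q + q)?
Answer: 7513053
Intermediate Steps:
C(q) = 4*q² (C(q) = (2*q)*(2*q) = 4*q²)
j(m) = -194 + m² - 1116*m (j(m) = -4 + ((m² - 1116*m) - 190) = -4 + (-190 + m² - 1116*m) = -194 + m² - 1116*m)
C(-1346) - j(345) = 4*(-1346)² - (-194 + 345² - 1116*345) = 4*1811716 - (-194 + 119025 - 385020) = 7246864 - 1*(-266189) = 7246864 + 266189 = 7513053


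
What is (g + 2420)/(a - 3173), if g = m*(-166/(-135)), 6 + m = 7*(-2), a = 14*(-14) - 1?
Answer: -32338/45495 ≈ -0.71080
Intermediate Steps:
a = -197 (a = -196 - 1 = -197)
m = -20 (m = -6 + 7*(-2) = -6 - 14 = -20)
g = -664/27 (g = -(-3320)/(-135) = -(-3320)*(-1)/135 = -20*166/135 = -664/27 ≈ -24.593)
(g + 2420)/(a - 3173) = (-664/27 + 2420)/(-197 - 3173) = (64676/27)/(-3370) = (64676/27)*(-1/3370) = -32338/45495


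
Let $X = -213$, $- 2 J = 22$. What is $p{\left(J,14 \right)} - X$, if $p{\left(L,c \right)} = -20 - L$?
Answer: $204$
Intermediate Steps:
$J = -11$ ($J = \left(- \frac{1}{2}\right) 22 = -11$)
$p{\left(J,14 \right)} - X = \left(-20 - -11\right) - -213 = \left(-20 + 11\right) + 213 = -9 + 213 = 204$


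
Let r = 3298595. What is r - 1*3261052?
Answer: 37543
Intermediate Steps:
r - 1*3261052 = 3298595 - 1*3261052 = 3298595 - 3261052 = 37543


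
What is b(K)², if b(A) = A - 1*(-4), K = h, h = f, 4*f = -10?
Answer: 9/4 ≈ 2.2500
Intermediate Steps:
f = -5/2 (f = (¼)*(-10) = -5/2 ≈ -2.5000)
h = -5/2 ≈ -2.5000
K = -5/2 ≈ -2.5000
b(A) = 4 + A (b(A) = A + 4 = 4 + A)
b(K)² = (4 - 5/2)² = (3/2)² = 9/4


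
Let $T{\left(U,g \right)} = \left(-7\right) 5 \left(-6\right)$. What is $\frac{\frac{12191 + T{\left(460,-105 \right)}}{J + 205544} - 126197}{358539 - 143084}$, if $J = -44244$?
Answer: $- \frac{20355563699}{34752891500} \approx -0.58572$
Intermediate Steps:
$T{\left(U,g \right)} = 210$ ($T{\left(U,g \right)} = \left(-35\right) \left(-6\right) = 210$)
$\frac{\frac{12191 + T{\left(460,-105 \right)}}{J + 205544} - 126197}{358539 - 143084} = \frac{\frac{12191 + 210}{-44244 + 205544} - 126197}{358539 - 143084} = \frac{\frac{12401}{161300} - 126197}{215455} = \left(12401 \cdot \frac{1}{161300} - 126197\right) \frac{1}{215455} = \left(\frac{12401}{161300} - 126197\right) \frac{1}{215455} = \left(- \frac{20355563699}{161300}\right) \frac{1}{215455} = - \frac{20355563699}{34752891500}$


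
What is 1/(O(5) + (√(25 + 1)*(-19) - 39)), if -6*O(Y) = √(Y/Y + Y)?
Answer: -6/(234 + √6 + 114*√26) ≈ -0.0073373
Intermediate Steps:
O(Y) = -√(1 + Y)/6 (O(Y) = -√(Y/Y + Y)/6 = -√(1 + Y)/6)
1/(O(5) + (√(25 + 1)*(-19) - 39)) = 1/(-√(1 + 5)/6 + (√(25 + 1)*(-19) - 39)) = 1/(-√6/6 + (√26*(-19) - 39)) = 1/(-√6/6 + (-19*√26 - 39)) = 1/(-√6/6 + (-39 - 19*√26)) = 1/(-39 - 19*√26 - √6/6)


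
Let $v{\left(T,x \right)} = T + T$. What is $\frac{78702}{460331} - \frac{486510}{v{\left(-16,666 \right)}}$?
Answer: $\frac{111979076637}{7365296} \approx 15204.0$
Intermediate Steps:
$v{\left(T,x \right)} = 2 T$
$\frac{78702}{460331} - \frac{486510}{v{\left(-16,666 \right)}} = \frac{78702}{460331} - \frac{486510}{2 \left(-16\right)} = 78702 \cdot \frac{1}{460331} - \frac{486510}{-32} = \frac{78702}{460331} - - \frac{243255}{16} = \frac{78702}{460331} + \frac{243255}{16} = \frac{111979076637}{7365296}$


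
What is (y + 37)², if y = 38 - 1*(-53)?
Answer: 16384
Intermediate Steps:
y = 91 (y = 38 + 53 = 91)
(y + 37)² = (91 + 37)² = 128² = 16384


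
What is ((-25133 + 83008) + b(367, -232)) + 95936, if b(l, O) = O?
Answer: 153579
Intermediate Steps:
((-25133 + 83008) + b(367, -232)) + 95936 = ((-25133 + 83008) - 232) + 95936 = (57875 - 232) + 95936 = 57643 + 95936 = 153579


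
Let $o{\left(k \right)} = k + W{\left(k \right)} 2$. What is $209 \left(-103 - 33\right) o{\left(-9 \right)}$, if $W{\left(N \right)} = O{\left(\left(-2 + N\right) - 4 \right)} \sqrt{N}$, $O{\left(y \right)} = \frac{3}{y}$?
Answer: $255816 + \frac{170544 i}{5} \approx 2.5582 \cdot 10^{5} + 34109.0 i$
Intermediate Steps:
$W{\left(N \right)} = \frac{3 \sqrt{N}}{-6 + N}$ ($W{\left(N \right)} = \frac{3}{\left(-2 + N\right) - 4} \sqrt{N} = \frac{3}{-6 + N} \sqrt{N} = \frac{3 \sqrt{N}}{-6 + N}$)
$o{\left(k \right)} = k + \frac{6 \sqrt{k}}{-6 + k}$ ($o{\left(k \right)} = k + \frac{3 \sqrt{k}}{-6 + k} 2 = k + \frac{6 \sqrt{k}}{-6 + k}$)
$209 \left(-103 - 33\right) o{\left(-9 \right)} = 209 \left(-103 - 33\right) \frac{6 \sqrt{-9} - 9 \left(-6 - 9\right)}{-6 - 9} = 209 \left(-136\right) \frac{6 \cdot 3 i - -135}{-15} = - 28424 \left(- \frac{18 i + 135}{15}\right) = - 28424 \left(- \frac{135 + 18 i}{15}\right) = - 28424 \left(-9 - \frac{6 i}{5}\right) = 255816 + \frac{170544 i}{5}$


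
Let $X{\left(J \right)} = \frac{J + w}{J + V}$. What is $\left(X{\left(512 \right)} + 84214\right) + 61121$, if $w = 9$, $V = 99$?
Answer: $\frac{88800206}{611} \approx 1.4534 \cdot 10^{5}$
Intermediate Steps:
$X{\left(J \right)} = \frac{9 + J}{99 + J}$ ($X{\left(J \right)} = \frac{J + 9}{J + 99} = \frac{9 + J}{99 + J}$)
$\left(X{\left(512 \right)} + 84214\right) + 61121 = \left(\frac{9 + 512}{99 + 512} + 84214\right) + 61121 = \left(\frac{1}{611} \cdot 521 + 84214\right) + 61121 = \left(\frac{521}{611} + 84214\right) + 61121 = \frac{51455275}{611} + 61121 = \frac{88800206}{611}$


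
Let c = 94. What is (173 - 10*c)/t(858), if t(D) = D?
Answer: -59/66 ≈ -0.89394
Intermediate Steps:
(173 - 10*c)/t(858) = (173 - 10*94)/858 = (173 - 940)*(1/858) = -767*1/858 = -59/66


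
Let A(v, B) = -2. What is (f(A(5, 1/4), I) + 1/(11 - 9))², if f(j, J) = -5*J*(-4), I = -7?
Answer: 77841/4 ≈ 19460.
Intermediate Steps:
f(j, J) = 20*J
(f(A(5, 1/4), I) + 1/(11 - 9))² = (20*(-7) + 1/(11 - 9))² = (-140 + 1/2)² = (-140 + ½)² = (-279/2)² = 77841/4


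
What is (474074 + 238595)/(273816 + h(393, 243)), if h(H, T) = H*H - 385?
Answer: 712669/427880 ≈ 1.6656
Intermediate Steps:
h(H, T) = -385 + H² (h(H, T) = H² - 385 = -385 + H²)
(474074 + 238595)/(273816 + h(393, 243)) = (474074 + 238595)/(273816 + (-385 + 393²)) = 712669/(273816 + (-385 + 154449)) = 712669/(273816 + 154064) = 712669/427880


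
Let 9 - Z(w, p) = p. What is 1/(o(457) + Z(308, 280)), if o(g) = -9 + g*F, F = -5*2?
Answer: -1/4850 ≈ -0.00020619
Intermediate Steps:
Z(w, p) = 9 - p
F = -10
o(g) = -9 - 10*g (o(g) = -9 + g*(-10) = -9 - 10*g)
1/(o(457) + Z(308, 280)) = 1/((-9 - 10*457) + (9 - 1*280)) = 1/((-9 - 4570) + (9 - 280)) = 1/(-4579 - 271) = 1/(-4850) = -1/4850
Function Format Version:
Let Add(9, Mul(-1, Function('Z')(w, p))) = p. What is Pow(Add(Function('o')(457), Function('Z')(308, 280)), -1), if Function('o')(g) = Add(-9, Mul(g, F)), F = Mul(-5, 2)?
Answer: Rational(-1, 4850) ≈ -0.00020619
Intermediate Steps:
Function('Z')(w, p) = Add(9, Mul(-1, p))
F = -10
Function('o')(g) = Add(-9, Mul(-10, g)) (Function('o')(g) = Add(-9, Mul(g, -10)) = Add(-9, Mul(-10, g)))
Pow(Add(Function('o')(457), Function('Z')(308, 280)), -1) = Pow(Add(Add(-9, Mul(-10, 457)), Add(9, Mul(-1, 280))), -1) = Pow(Add(Add(-9, -4570), Add(9, -280)), -1) = Pow(Add(-4579, -271), -1) = Pow(-4850, -1) = Rational(-1, 4850)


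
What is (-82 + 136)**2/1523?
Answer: 2916/1523 ≈ 1.9146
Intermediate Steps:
(-82 + 136)**2/1523 = 54**2*(1/1523) = 2916*(1/1523) = 2916/1523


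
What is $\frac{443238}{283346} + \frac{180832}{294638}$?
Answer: $\frac{45458195429}{20871124687} \approx 2.178$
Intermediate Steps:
$\frac{443238}{283346} + \frac{180832}{294638} = 443238 \cdot \frac{1}{283346} + 180832 \cdot \frac{1}{294638} = \frac{221619}{141673} + \frac{90416}{147319} = \frac{45458195429}{20871124687}$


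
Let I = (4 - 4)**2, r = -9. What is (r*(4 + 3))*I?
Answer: 0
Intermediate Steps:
I = 0 (I = 0**2 = 0)
(r*(4 + 3))*I = -9*(4 + 3)*0 = -9*7*0 = -63*0 = 0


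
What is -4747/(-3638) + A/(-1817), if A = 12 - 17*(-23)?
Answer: 7159185/6610246 ≈ 1.0830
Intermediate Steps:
A = 403 (A = 12 + 391 = 403)
-4747/(-3638) + A/(-1817) = -4747/(-3638) + 403/(-1817) = -4747*(-1/3638) + 403*(-1/1817) = 4747/3638 - 403/1817 = 7159185/6610246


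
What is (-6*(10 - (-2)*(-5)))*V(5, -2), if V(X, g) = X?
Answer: 0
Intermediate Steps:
(-6*(10 - (-2)*(-5)))*V(5, -2) = -6*(10 - (-2)*(-5))*5 = -6*(10 - 1*10)*5 = -6*(10 - 10)*5 = -6*0*5 = 0*5 = 0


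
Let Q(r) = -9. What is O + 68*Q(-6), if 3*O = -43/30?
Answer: -55123/90 ≈ -612.48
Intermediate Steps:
O = -43/90 (O = (-43/30)/3 = (-43*1/30)/3 = (⅓)*(-43/30) = -43/90 ≈ -0.47778)
O + 68*Q(-6) = -43/90 + 68*(-9) = -43/90 - 612 = -55123/90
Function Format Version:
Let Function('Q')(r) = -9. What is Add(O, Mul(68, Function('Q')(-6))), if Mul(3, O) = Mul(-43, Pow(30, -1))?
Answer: Rational(-55123, 90) ≈ -612.48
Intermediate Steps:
O = Rational(-43, 90) (O = Mul(Rational(1, 3), Mul(-43, Pow(30, -1))) = Mul(Rational(1, 3), Mul(-43, Rational(1, 30))) = Mul(Rational(1, 3), Rational(-43, 30)) = Rational(-43, 90) ≈ -0.47778)
Add(O, Mul(68, Function('Q')(-6))) = Add(Rational(-43, 90), Mul(68, -9)) = Add(Rational(-43, 90), -612) = Rational(-55123, 90)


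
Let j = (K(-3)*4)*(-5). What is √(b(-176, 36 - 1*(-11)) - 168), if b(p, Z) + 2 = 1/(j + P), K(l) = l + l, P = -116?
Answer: I*√679/2 ≈ 13.029*I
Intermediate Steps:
K(l) = 2*l
j = 120 (j = ((2*(-3))*4)*(-5) = -6*4*(-5) = -24*(-5) = 120)
b(p, Z) = -7/4 (b(p, Z) = -2 + 1/(120 - 116) = -2 + 1/4 = -2 + ¼ = -7/4)
√(b(-176, 36 - 1*(-11)) - 168) = √(-7/4 - 168) = √(-679/4) = I*√679/2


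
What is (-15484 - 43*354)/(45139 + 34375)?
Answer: -15353/39757 ≈ -0.38617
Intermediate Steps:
(-15484 - 43*354)/(45139 + 34375) = (-15484 - 15222)/79514 = -30706*1/79514 = -15353/39757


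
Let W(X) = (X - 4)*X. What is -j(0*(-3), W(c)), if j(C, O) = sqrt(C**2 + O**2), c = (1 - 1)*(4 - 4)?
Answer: 0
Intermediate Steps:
c = 0 (c = 0*0 = 0)
W(X) = X*(-4 + X) (W(X) = (-4 + X)*X = X*(-4 + X))
-j(0*(-3), W(c)) = -sqrt((0*(-3))**2 + (0*(-4 + 0))**2) = -sqrt(0**2 + (0*(-4))**2) = -sqrt(0 + 0**2) = -sqrt(0 + 0) = -sqrt(0) = -1*0 = 0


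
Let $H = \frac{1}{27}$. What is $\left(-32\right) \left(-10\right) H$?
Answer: $\frac{320}{27} \approx 11.852$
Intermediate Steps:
$H = \frac{1}{27} \approx 0.037037$
$\left(-32\right) \left(-10\right) H = \left(-32\right) \left(-10\right) \frac{1}{27} = 320 \cdot \frac{1}{27} = \frac{320}{27}$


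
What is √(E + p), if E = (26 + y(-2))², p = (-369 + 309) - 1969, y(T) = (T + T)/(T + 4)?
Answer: I*√1453 ≈ 38.118*I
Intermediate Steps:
y(T) = 2*T/(4 + T) (y(T) = (2*T)/(4 + T) = 2*T/(4 + T))
p = -2029 (p = -60 - 1969 = -2029)
E = 576 (E = (26 + 2*(-2)/(4 - 2))² = (26 + 2*(-2)/2)² = (26 + 2*(-2)*(½))² = (26 - 2)² = 24² = 576)
√(E + p) = √(576 - 2029) = √(-1453) = I*√1453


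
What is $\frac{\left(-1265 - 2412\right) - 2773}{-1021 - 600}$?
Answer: $\frac{6450}{1621} \approx 3.979$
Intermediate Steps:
$\frac{\left(-1265 - 2412\right) - 2773}{-1021 - 600} = \frac{\left(-1265 - 2412\right) - 2773}{-1621} = \left(-3677 - 2773\right) \left(- \frac{1}{1621}\right) = \left(-6450\right) \left(- \frac{1}{1621}\right) = \frac{6450}{1621}$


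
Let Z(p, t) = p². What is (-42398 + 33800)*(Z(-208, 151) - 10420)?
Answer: -282392712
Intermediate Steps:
(-42398 + 33800)*(Z(-208, 151) - 10420) = (-42398 + 33800)*((-208)² - 10420) = -8598*(43264 - 10420) = -8598*32844 = -282392712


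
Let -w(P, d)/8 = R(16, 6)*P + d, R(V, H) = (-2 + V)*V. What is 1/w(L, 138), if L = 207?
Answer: -1/372048 ≈ -2.6878e-6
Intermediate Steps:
R(V, H) = V*(-2 + V)
w(P, d) = -1792*P - 8*d (w(P, d) = -8*((16*(-2 + 16))*P + d) = -8*((16*14)*P + d) = -8*(224*P + d) = -8*(d + 224*P) = -1792*P - 8*d)
1/w(L, 138) = 1/(-1792*207 - 8*138) = 1/(-370944 - 1104) = 1/(-372048) = -1/372048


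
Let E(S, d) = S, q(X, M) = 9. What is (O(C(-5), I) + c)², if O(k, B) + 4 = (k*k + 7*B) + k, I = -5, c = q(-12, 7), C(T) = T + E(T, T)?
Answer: 3600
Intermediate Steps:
C(T) = 2*T (C(T) = T + T = 2*T)
c = 9
O(k, B) = -4 + k + k² + 7*B (O(k, B) = -4 + ((k*k + 7*B) + k) = -4 + ((k² + 7*B) + k) = -4 + (k + k² + 7*B) = -4 + k + k² + 7*B)
(O(C(-5), I) + c)² = ((-4 + 2*(-5) + (2*(-5))² + 7*(-5)) + 9)² = ((-4 - 10 + (-10)² - 35) + 9)² = ((-4 - 10 + 100 - 35) + 9)² = (51 + 9)² = 60² = 3600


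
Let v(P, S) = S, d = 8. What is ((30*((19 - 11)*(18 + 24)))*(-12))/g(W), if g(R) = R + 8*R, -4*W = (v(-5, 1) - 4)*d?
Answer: -2240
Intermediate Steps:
W = 6 (W = -(1 - 4)*8/4 = -(-3)*8/4 = -¼*(-24) = 6)
g(R) = 9*R
((30*((19 - 11)*(18 + 24)))*(-12))/g(W) = ((30*((19 - 11)*(18 + 24)))*(-12))/((9*6)) = ((30*(8*42))*(-12))/54 = ((30*336)*(-12))*(1/54) = (10080*(-12))*(1/54) = -120960*1/54 = -2240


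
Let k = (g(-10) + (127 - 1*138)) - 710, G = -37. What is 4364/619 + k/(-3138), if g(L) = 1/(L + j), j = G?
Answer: 110767596/15215639 ≈ 7.2799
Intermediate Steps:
j = -37
g(L) = 1/(-37 + L) (g(L) = 1/(L - 37) = 1/(-37 + L))
k = -33888/47 (k = (1/(-37 - 10) + (127 - 1*138)) - 710 = (1/(-47) + (127 - 138)) - 710 = (-1/47 - 11) - 710 = -518/47 - 710 = -33888/47 ≈ -721.02)
4364/619 + k/(-3138) = 4364/619 - 33888/47/(-3138) = 4364*(1/619) - 33888/47*(-1/3138) = 4364/619 + 5648/24581 = 110767596/15215639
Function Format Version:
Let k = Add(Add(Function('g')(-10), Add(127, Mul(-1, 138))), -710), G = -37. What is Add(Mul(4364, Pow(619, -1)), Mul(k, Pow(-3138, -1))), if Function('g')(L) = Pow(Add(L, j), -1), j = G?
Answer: Rational(110767596, 15215639) ≈ 7.2799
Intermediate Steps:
j = -37
Function('g')(L) = Pow(Add(-37, L), -1) (Function('g')(L) = Pow(Add(L, -37), -1) = Pow(Add(-37, L), -1))
k = Rational(-33888, 47) (k = Add(Add(Pow(Add(-37, -10), -1), Add(127, Mul(-1, 138))), -710) = Add(Add(Pow(-47, -1), Add(127, -138)), -710) = Add(Add(Rational(-1, 47), -11), -710) = Add(Rational(-518, 47), -710) = Rational(-33888, 47) ≈ -721.02)
Add(Mul(4364, Pow(619, -1)), Mul(k, Pow(-3138, -1))) = Add(Mul(4364, Pow(619, -1)), Mul(Rational(-33888, 47), Pow(-3138, -1))) = Add(Mul(4364, Rational(1, 619)), Mul(Rational(-33888, 47), Rational(-1, 3138))) = Add(Rational(4364, 619), Rational(5648, 24581)) = Rational(110767596, 15215639)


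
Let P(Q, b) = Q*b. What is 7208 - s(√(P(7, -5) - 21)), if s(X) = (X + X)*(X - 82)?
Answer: 7320 + 328*I*√14 ≈ 7320.0 + 1227.3*I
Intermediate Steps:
s(X) = 2*X*(-82 + X) (s(X) = (2*X)*(-82 + X) = 2*X*(-82 + X))
7208 - s(√(P(7, -5) - 21)) = 7208 - 2*√(7*(-5) - 21)*(-82 + √(7*(-5) - 21)) = 7208 - 2*√(-35 - 21)*(-82 + √(-35 - 21)) = 7208 - 2*√(-56)*(-82 + √(-56)) = 7208 - 2*2*I*√14*(-82 + 2*I*√14) = 7208 - 4*I*√14*(-82 + 2*I*√14)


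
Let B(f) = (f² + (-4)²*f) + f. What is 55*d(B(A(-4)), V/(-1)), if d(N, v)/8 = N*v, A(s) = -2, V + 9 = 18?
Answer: 118800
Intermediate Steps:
V = 9 (V = -9 + 18 = 9)
B(f) = f² + 17*f (B(f) = (f² + 16*f) + f = f² + 17*f)
d(N, v) = 8*N*v (d(N, v) = 8*(N*v) = 8*N*v)
55*d(B(A(-4)), V/(-1)) = 55*(8*(-2*(17 - 2))*(9/(-1))) = 55*(8*(-2*15)*(9*(-1))) = 55*(8*(-30)*(-9)) = 55*2160 = 118800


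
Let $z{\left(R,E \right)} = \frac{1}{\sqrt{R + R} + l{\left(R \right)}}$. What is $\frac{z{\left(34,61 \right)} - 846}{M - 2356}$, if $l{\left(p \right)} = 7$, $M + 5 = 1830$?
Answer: $\frac{16081}{10089} - \frac{2 \sqrt{17}}{10089} \approx 1.5931$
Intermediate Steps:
$M = 1825$ ($M = -5 + 1830 = 1825$)
$z{\left(R,E \right)} = \frac{1}{7 + \sqrt{2} \sqrt{R}}$ ($z{\left(R,E \right)} = \frac{1}{\sqrt{R + R} + 7} = \frac{1}{\sqrt{2 R} + 7} = \frac{1}{\sqrt{2} \sqrt{R} + 7} = \frac{1}{7 + \sqrt{2} \sqrt{R}}$)
$\frac{z{\left(34,61 \right)} - 846}{M - 2356} = \frac{\frac{1}{7 + \sqrt{2} \sqrt{34}} - 846}{1825 - 2356} = \frac{\frac{1}{7 + 2 \sqrt{17}} - 846}{-531} = \left(-846 + \frac{1}{7 + 2 \sqrt{17}}\right) \left(- \frac{1}{531}\right) = \frac{94}{59} - \frac{1}{531 \left(7 + 2 \sqrt{17}\right)}$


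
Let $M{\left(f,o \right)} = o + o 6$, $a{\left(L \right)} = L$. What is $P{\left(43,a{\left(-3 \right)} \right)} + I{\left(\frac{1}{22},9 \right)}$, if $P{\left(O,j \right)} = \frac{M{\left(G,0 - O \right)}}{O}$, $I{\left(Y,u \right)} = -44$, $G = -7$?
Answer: $-51$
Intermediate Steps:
$M{\left(f,o \right)} = 7 o$ ($M{\left(f,o \right)} = o + 6 o = 7 o$)
$P{\left(O,j \right)} = -7$ ($P{\left(O,j \right)} = \frac{7 \left(0 - O\right)}{O} = \frac{7 \left(- O\right)}{O} = \frac{\left(-7\right) O}{O} = -7$)
$P{\left(43,a{\left(-3 \right)} \right)} + I{\left(\frac{1}{22},9 \right)} = -7 - 44 = -51$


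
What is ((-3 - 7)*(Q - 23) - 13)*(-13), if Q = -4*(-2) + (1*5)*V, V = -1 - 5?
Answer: -5681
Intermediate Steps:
V = -6
Q = -22 (Q = -4*(-2) + (1*5)*(-6) = 8 + 5*(-6) = 8 - 30 = -22)
((-3 - 7)*(Q - 23) - 13)*(-13) = ((-3 - 7)*(-22 - 23) - 13)*(-13) = (-10*(-45) - 13)*(-13) = (450 - 13)*(-13) = 437*(-13) = -5681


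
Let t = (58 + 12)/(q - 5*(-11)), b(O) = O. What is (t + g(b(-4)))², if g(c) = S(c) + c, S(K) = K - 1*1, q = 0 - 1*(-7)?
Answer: 59536/961 ≈ 61.952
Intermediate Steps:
q = 7 (q = 0 + 7 = 7)
S(K) = -1 + K (S(K) = K - 1 = -1 + K)
g(c) = -1 + 2*c (g(c) = (-1 + c) + c = -1 + 2*c)
t = 35/31 (t = (58 + 12)/(7 - 5*(-11)) = 70/(7 + 55) = 70/62 = 70*(1/62) = 35/31 ≈ 1.1290)
(t + g(b(-4)))² = (35/31 + (-1 + 2*(-4)))² = (35/31 + (-1 - 8))² = (35/31 - 9)² = (-244/31)² = 59536/961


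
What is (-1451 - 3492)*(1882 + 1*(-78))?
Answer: -8917172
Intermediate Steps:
(-1451 - 3492)*(1882 + 1*(-78)) = -4943*(1882 - 78) = -4943*1804 = -8917172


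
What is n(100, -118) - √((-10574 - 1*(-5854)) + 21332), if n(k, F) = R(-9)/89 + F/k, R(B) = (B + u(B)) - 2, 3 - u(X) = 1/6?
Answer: -8489/6675 - 2*√4153 ≈ -130.16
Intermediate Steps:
u(X) = 17/6 (u(X) = 3 - 1/6 = 3 - 1*⅙ = 3 - ⅙ = 17/6)
R(B) = ⅚ + B (R(B) = (B + 17/6) - 2 = (17/6 + B) - 2 = ⅚ + B)
n(k, F) = -49/534 + F/k (n(k, F) = (⅚ - 9)/89 + F/k = -49/6*1/89 + F/k = -49/534 + F/k)
n(100, -118) - √((-10574 - 1*(-5854)) + 21332) = (-49/534 - 118/100) - √((-10574 - 1*(-5854)) + 21332) = (-49/534 - 118*1/100) - √((-10574 + 5854) + 21332) = (-49/534 - 59/50) - √(-4720 + 21332) = -8489/6675 - √16612 = -8489/6675 - 2*√4153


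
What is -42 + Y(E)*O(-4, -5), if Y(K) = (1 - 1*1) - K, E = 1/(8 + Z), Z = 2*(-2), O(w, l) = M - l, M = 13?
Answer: -93/2 ≈ -46.500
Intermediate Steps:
O(w, l) = 13 - l
Z = -4
E = ¼ (E = 1/(8 - 4) = 1/4 = ¼ ≈ 0.25000)
Y(K) = -K (Y(K) = (1 - 1) - K = 0 - K = -K)
-42 + Y(E)*O(-4, -5) = -42 + (-1*¼)*(13 - 1*(-5)) = -42 - (13 + 5)/4 = -42 - ¼*18 = -42 - 9/2 = -93/2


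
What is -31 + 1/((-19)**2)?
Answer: -11190/361 ≈ -30.997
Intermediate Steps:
-31 + 1/((-19)**2) = -31 + 1/361 = -11190/361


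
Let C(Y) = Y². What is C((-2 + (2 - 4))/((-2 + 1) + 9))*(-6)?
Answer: -3/2 ≈ -1.5000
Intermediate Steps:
C((-2 + (2 - 4))/((-2 + 1) + 9))*(-6) = ((-2 + (2 - 4))/((-2 + 1) + 9))²*(-6) = ((-2 - 2)/(-1 + 9))²*(-6) = (-4/8)²*(-6) = (-4*⅛)²*(-6) = (-½)²*(-6) = (¼)*(-6) = -3/2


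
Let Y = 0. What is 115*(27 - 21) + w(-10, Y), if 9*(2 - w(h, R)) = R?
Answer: 692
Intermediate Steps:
w(h, R) = 2 - R/9
115*(27 - 21) + w(-10, Y) = 115*(27 - 21) + (2 - ⅑*0) = 115*6 + (2 + 0) = 690 + 2 = 692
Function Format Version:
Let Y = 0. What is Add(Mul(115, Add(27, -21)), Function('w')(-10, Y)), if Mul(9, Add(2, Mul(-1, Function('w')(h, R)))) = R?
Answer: 692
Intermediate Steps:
Function('w')(h, R) = Add(2, Mul(Rational(-1, 9), R))
Add(Mul(115, Add(27, -21)), Function('w')(-10, Y)) = Add(Mul(115, Add(27, -21)), Add(2, Mul(Rational(-1, 9), 0))) = Add(Mul(115, 6), Add(2, 0)) = Add(690, 2) = 692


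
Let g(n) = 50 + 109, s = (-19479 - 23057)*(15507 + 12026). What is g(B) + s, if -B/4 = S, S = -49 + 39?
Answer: -1171143529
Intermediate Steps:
s = -1171143688 (s = -42536*27533 = -1171143688)
S = -10
B = 40 (B = -4*(-10) = 40)
g(n) = 159
g(B) + s = 159 - 1171143688 = -1171143529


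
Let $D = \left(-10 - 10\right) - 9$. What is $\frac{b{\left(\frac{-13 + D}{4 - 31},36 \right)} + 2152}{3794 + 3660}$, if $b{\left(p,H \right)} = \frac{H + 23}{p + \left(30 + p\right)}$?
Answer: $\frac{641827}{2221292} \approx 0.28894$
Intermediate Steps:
$D = -29$ ($D = -20 - 9 = -29$)
$b{\left(p,H \right)} = \frac{23 + H}{30 + 2 p}$
$\frac{b{\left(\frac{-13 + D}{4 - 31},36 \right)} + 2152}{3794 + 3660} = \frac{\frac{23 + 36}{2 \left(15 + \frac{-13 - 29}{4 - 31}\right)} + 2152}{3794 + 3660} = \frac{\frac{1}{2} \frac{1}{15 - \frac{42}{-27}} \cdot 59 + 2152}{7454} = \left(\frac{1}{2} \frac{1}{15 - - \frac{14}{9}} \cdot 59 + 2152\right) \frac{1}{7454} = \left(\frac{1}{2} \frac{1}{15 + \frac{14}{9}} \cdot 59 + 2152\right) \frac{1}{7454} = \left(\frac{1}{2} \frac{1}{\frac{149}{9}} \cdot 59 + 2152\right) \frac{1}{7454} = \left(\frac{1}{2} \cdot \frac{9}{149} \cdot 59 + 2152\right) \frac{1}{7454} = \left(\frac{531}{298} + 2152\right) \frac{1}{7454} = \frac{641827}{298} \cdot \frac{1}{7454} = \frac{641827}{2221292}$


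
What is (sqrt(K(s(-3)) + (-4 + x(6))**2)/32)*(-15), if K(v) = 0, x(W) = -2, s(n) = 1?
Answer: -45/16 ≈ -2.8125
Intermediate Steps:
(sqrt(K(s(-3)) + (-4 + x(6))**2)/32)*(-15) = (sqrt(0 + (-4 - 2)**2)/32)*(-15) = (sqrt(0 + (-6)**2)*(1/32))*(-15) = (sqrt(0 + 36)*(1/32))*(-15) = (sqrt(36)*(1/32))*(-15) = (6*(1/32))*(-15) = (3/16)*(-15) = -45/16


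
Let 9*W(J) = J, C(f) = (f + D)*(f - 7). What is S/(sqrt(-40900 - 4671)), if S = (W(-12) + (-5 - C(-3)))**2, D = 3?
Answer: -361*I*sqrt(45571)/410139 ≈ -0.1879*I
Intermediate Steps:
C(f) = (-7 + f)*(3 + f) (C(f) = (f + 3)*(f - 7) = (3 + f)*(-7 + f) = (-7 + f)*(3 + f))
W(J) = J/9
S = 361/9 (S = ((1/9)*(-12) + (-5 - (-21 + (-3)**2 - 4*(-3))))**2 = (-4/3 + (-5 - (-21 + 9 + 12)))**2 = (-4/3 + (-5 - 1*0))**2 = (-4/3 + (-5 + 0))**2 = (-4/3 - 5)**2 = (-19/3)**2 = 361/9 ≈ 40.111)
S/(sqrt(-40900 - 4671)) = 361/(9*(sqrt(-40900 - 4671))) = 361/(9*(sqrt(-45571))) = 361/(9*((I*sqrt(45571)))) = 361*(-I*sqrt(45571)/45571)/9 = -361*I*sqrt(45571)/410139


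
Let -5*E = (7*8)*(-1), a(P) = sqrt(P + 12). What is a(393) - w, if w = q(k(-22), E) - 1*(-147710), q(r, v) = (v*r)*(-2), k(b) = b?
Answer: -741014/5 + 9*sqrt(5) ≈ -1.4818e+5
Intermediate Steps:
a(P) = sqrt(12 + P)
E = 56/5 (E = -7*8*(-1)/5 = -56*(-1)/5 = -1/5*(-56) = 56/5 ≈ 11.200)
q(r, v) = -2*r*v (q(r, v) = (r*v)*(-2) = -2*r*v)
w = 741014/5 (w = -2*(-22)*56/5 - 1*(-147710) = 2464/5 + 147710 = 741014/5 ≈ 1.4820e+5)
a(393) - w = sqrt(12 + 393) - 1*741014/5 = sqrt(405) - 741014/5 = 9*sqrt(5) - 741014/5 = -741014/5 + 9*sqrt(5)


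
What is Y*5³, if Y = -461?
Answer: -57625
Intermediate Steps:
Y*5³ = -461*5³ = -461*125 = -57625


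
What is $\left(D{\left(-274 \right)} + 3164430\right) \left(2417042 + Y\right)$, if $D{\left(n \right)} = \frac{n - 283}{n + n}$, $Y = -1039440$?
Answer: $\frac{1194455460201797}{274} \approx 4.3593 \cdot 10^{12}$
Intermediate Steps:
$D{\left(n \right)} = \frac{-283 + n}{2 n}$
$\left(D{\left(-274 \right)} + 3164430\right) \left(2417042 + Y\right) = \left(\frac{-283 - 274}{2 \left(-274\right)} + 3164430\right) \left(2417042 - 1039440\right) = \left(\frac{1}{2} \left(- \frac{1}{274}\right) \left(-557\right) + 3164430\right) 1377602 = \left(\frac{557}{548} + 3164430\right) 1377602 = \frac{1734108197}{548} \cdot 1377602 = \frac{1194455460201797}{274}$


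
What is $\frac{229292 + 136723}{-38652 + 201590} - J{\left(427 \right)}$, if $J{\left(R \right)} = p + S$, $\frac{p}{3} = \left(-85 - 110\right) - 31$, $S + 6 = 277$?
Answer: $\frac{66681781}{162938} \approx 409.25$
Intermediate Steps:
$S = 271$ ($S = -6 + 277 = 271$)
$p = -678$ ($p = 3 \left(\left(-85 - 110\right) - 31\right) = 3 \left(-195 - 31\right) = 3 \left(-226\right) = -678$)
$J{\left(R \right)} = -407$ ($J{\left(R \right)} = -678 + 271 = -407$)
$\frac{229292 + 136723}{-38652 + 201590} - J{\left(427 \right)} = \frac{229292 + 136723}{-38652 + 201590} - -407 = \frac{366015}{162938} + 407 = \frac{66681781}{162938}$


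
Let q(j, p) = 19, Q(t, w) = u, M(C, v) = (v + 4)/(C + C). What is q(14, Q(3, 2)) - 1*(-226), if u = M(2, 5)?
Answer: 245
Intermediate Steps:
M(C, v) = (4 + v)/(2*C) (M(C, v) = (4 + v)/((2*C)) = (4 + v)*(1/(2*C)) = (4 + v)/(2*C))
u = 9/4 (u = (1/2)*(4 + 5)/2 = (1/2)*(1/2)*9 = 9/4 ≈ 2.2500)
Q(t, w) = 9/4
q(14, Q(3, 2)) - 1*(-226) = 19 - 1*(-226) = 19 + 226 = 245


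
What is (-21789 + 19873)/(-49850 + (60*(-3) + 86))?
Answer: 479/12486 ≈ 0.038363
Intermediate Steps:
(-21789 + 19873)/(-49850 + (60*(-3) + 86)) = -1916/(-49850 + (-180 + 86)) = -1916/(-49850 - 94) = -1916/(-49944) = -1916*(-1/49944) = 479/12486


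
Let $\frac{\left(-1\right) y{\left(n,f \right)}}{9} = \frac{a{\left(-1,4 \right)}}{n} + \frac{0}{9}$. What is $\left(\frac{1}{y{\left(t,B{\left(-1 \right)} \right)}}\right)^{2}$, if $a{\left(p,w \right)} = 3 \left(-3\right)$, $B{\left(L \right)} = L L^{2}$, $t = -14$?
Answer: $\frac{196}{6561} \approx 0.029873$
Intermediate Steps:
$B{\left(L \right)} = L^{3}$
$a{\left(p,w \right)} = -9$
$y{\left(n,f \right)} = \frac{81}{n}$ ($y{\left(n,f \right)} = - 9 \left(- \frac{9}{n} + \frac{0}{9}\right) = - 9 \left(- \frac{9}{n} + 0 \cdot \frac{1}{9}\right) = - 9 \left(- \frac{9}{n} + 0\right) = - 9 \left(- \frac{9}{n}\right) = \frac{81}{n}$)
$\left(\frac{1}{y{\left(t,B{\left(-1 \right)} \right)}}\right)^{2} = \left(\frac{1}{81 \frac{1}{-14}}\right)^{2} = \left(\frac{1}{81 \left(- \frac{1}{14}\right)}\right)^{2} = \left(\frac{1}{- \frac{81}{14}}\right)^{2} = \left(- \frac{14}{81}\right)^{2} = \frac{196}{6561}$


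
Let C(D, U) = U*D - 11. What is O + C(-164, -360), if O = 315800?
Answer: 374829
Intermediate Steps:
C(D, U) = -11 + D*U (C(D, U) = D*U - 11 = -11 + D*U)
O + C(-164, -360) = 315800 + (-11 - 164*(-360)) = 315800 + (-11 + 59040) = 315800 + 59029 = 374829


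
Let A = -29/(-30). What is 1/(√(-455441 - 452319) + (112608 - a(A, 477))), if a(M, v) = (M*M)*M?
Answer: 82090573497000/9244642905279175321 - 2916000000*I*√56735/9244642905279175321 ≈ 8.8798e-6 - 7.5132e-8*I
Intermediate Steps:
A = 29/30 (A = -29*(-1/30) = 29/30 ≈ 0.96667)
a(M, v) = M³ (a(M, v) = M²*M = M³)
1/(√(-455441 - 452319) + (112608 - a(A, 477))) = 1/(√(-455441 - 452319) + (112608 - (29/30)³)) = 1/(√(-907760) + (112608 - 1*24389/27000)) = 1/(4*I*√56735 + (112608 - 24389/27000)) = 1/(4*I*√56735 + 3040391611/27000) = 1/(3040391611/27000 + 4*I*√56735)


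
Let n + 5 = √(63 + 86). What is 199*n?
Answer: -995 + 199*√149 ≈ 1434.1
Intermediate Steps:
n = -5 + √149 (n = -5 + √(63 + 86) = -5 + √149 ≈ 7.2066)
199*n = 199*(-5 + √149) = -995 + 199*√149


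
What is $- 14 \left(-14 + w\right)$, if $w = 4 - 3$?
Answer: $182$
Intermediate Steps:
$w = 1$ ($w = 4 - 3 = 1$)
$- 14 \left(-14 + w\right) = - 14 \left(-14 + 1\right) = \left(-14\right) \left(-13\right) = 182$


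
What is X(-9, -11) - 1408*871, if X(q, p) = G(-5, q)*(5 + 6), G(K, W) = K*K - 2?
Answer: -1226115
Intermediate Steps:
G(K, W) = -2 + K**2 (G(K, W) = K**2 - 2 = -2 + K**2)
X(q, p) = 253 (X(q, p) = (-2 + (-5)**2)*(5 + 6) = (-2 + 25)*11 = 23*11 = 253)
X(-9, -11) - 1408*871 = 253 - 1408*871 = 253 - 1226368 = -1226115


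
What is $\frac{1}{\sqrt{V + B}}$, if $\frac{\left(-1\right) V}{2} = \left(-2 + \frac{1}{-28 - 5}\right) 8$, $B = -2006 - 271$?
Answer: $- \frac{i \sqrt{2444277}}{74069} \approx - 0.021108 i$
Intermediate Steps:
$B = -2277$ ($B = -2006 - 271 = -2277$)
$V = \frac{1072}{33}$ ($V = - 2 \left(-2 + \frac{1}{-28 - 5}\right) 8 = - 2 \left(-2 + \frac{1}{-33}\right) 8 = - 2 \left(-2 - \frac{1}{33}\right) 8 = - 2 \left(\left(- \frac{67}{33}\right) 8\right) = \left(-2\right) \left(- \frac{536}{33}\right) = \frac{1072}{33} \approx 32.485$)
$\frac{1}{\sqrt{V + B}} = \frac{1}{\sqrt{\frac{1072}{33} - 2277}} = \frac{1}{\sqrt{- \frac{74069}{33}}} = \frac{1}{\frac{1}{33} i \sqrt{2444277}} = - \frac{i \sqrt{2444277}}{74069}$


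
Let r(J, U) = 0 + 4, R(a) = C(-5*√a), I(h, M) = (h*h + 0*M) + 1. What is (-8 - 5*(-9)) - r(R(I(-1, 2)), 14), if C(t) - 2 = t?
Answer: 33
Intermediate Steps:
C(t) = 2 + t
I(h, M) = 1 + h² (I(h, M) = (h² + 0) + 1 = h² + 1 = 1 + h²)
R(a) = 2 - 5*√a
r(J, U) = 4
(-8 - 5*(-9)) - r(R(I(-1, 2)), 14) = (-8 - 5*(-9)) - 1*4 = (-8 + 45) - 4 = 37 - 4 = 33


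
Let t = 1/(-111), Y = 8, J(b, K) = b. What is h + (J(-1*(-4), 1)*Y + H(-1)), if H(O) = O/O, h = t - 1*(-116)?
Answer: 16538/111 ≈ 148.99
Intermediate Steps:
t = -1/111 ≈ -0.0090090
h = 12875/111 (h = -1/111 - 1*(-116) = -1/111 + 116 = 12875/111 ≈ 115.99)
H(O) = 1
h + (J(-1*(-4), 1)*Y + H(-1)) = 12875/111 + (-1*(-4)*8 + 1) = 12875/111 + (4*8 + 1) = 12875/111 + (32 + 1) = 12875/111 + 33 = 16538/111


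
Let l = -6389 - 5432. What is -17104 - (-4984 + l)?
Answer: -299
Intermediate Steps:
l = -11821
-17104 - (-4984 + l) = -17104 - (-4984 - 11821) = -17104 - 1*(-16805) = -17104 + 16805 = -299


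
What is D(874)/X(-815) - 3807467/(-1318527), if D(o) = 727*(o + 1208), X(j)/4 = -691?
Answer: -992608543895/1822204314 ≈ -544.73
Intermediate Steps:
X(j) = -2764 (X(j) = 4*(-691) = -2764)
D(o) = 878216 + 727*o (D(o) = 727*(1208 + o) = 878216 + 727*o)
D(874)/X(-815) - 3807467/(-1318527) = (878216 + 727*874)/(-2764) - 3807467/(-1318527) = (878216 + 635398)*(-1/2764) - 3807467*(-1/1318527) = 1513614*(-1/2764) + 3807467/1318527 = -756807/1382 + 3807467/1318527 = -992608543895/1822204314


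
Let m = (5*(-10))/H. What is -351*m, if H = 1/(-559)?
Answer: -9810450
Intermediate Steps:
H = -1/559 ≈ -0.0017889
m = 27950 (m = (5*(-10))/(-1/559) = -50*(-559) = 27950)
-351*m = -351*27950 = -9810450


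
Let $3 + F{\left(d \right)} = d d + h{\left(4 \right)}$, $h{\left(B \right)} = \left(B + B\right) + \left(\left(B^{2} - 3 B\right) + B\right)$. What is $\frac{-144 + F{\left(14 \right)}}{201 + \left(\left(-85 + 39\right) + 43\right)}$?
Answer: $\frac{65}{198} \approx 0.32828$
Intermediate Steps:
$h{\left(B \right)} = B^{2}$ ($h{\left(B \right)} = 2 B + \left(B^{2} - 2 B\right) = B^{2}$)
$F{\left(d \right)} = 13 + d^{2}$ ($F{\left(d \right)} = -3 + \left(d d + 4^{2}\right) = -3 + \left(d^{2} + 16\right) = -3 + \left(16 + d^{2}\right) = 13 + d^{2}$)
$\frac{-144 + F{\left(14 \right)}}{201 + \left(\left(-85 + 39\right) + 43\right)} = \frac{-144 + \left(13 + 14^{2}\right)}{201 + \left(\left(-85 + 39\right) + 43\right)} = \frac{-144 + \left(13 + 196\right)}{201 + \left(-46 + 43\right)} = \frac{-144 + 209}{201 - 3} = \frac{65}{198}$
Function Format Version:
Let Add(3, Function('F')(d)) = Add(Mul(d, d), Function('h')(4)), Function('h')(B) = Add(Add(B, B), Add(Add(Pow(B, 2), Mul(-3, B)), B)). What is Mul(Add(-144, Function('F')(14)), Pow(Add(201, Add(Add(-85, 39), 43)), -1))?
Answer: Rational(65, 198) ≈ 0.32828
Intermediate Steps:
Function('h')(B) = Pow(B, 2) (Function('h')(B) = Add(Mul(2, B), Add(Pow(B, 2), Mul(-2, B))) = Pow(B, 2))
Function('F')(d) = Add(13, Pow(d, 2)) (Function('F')(d) = Add(-3, Add(Mul(d, d), Pow(4, 2))) = Add(-3, Add(Pow(d, 2), 16)) = Add(-3, Add(16, Pow(d, 2))) = Add(13, Pow(d, 2)))
Mul(Add(-144, Function('F')(14)), Pow(Add(201, Add(Add(-85, 39), 43)), -1)) = Mul(Add(-144, Add(13, Pow(14, 2))), Pow(Add(201, Add(Add(-85, 39), 43)), -1)) = Mul(Add(-144, Add(13, 196)), Pow(Add(201, Add(-46, 43)), -1)) = Mul(Add(-144, 209), Pow(Add(201, -3), -1)) = Mul(65, Pow(198, -1)) = Mul(65, Rational(1, 198)) = Rational(65, 198)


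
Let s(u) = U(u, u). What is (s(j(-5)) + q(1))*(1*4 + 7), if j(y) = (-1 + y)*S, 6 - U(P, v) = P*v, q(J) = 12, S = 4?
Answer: -6138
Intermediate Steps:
U(P, v) = 6 - P*v
j(y) = -4 + 4*y (j(y) = (-1 + y)*4 = -4 + 4*y)
s(u) = 6 - u² (s(u) = 6 - u*u = 6 - u²)
(s(j(-5)) + q(1))*(1*4 + 7) = ((6 - (-4 + 4*(-5))²) + 12)*(1*4 + 7) = ((6 - (-4 - 20)²) + 12)*(4 + 7) = ((6 - 1*(-24)²) + 12)*11 = ((6 - 1*576) + 12)*11 = ((6 - 576) + 12)*11 = (-570 + 12)*11 = -558*11 = -6138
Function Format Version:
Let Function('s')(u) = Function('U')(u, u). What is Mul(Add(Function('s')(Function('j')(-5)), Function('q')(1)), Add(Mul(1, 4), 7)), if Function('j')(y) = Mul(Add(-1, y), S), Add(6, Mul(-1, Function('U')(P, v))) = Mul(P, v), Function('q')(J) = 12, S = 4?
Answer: -6138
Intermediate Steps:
Function('U')(P, v) = Add(6, Mul(-1, P, v)) (Function('U')(P, v) = Add(6, Mul(-1, Mul(P, v))) = Add(6, Mul(-1, P, v)))
Function('j')(y) = Add(-4, Mul(4, y)) (Function('j')(y) = Mul(Add(-1, y), 4) = Add(-4, Mul(4, y)))
Function('s')(u) = Add(6, Mul(-1, Pow(u, 2))) (Function('s')(u) = Add(6, Mul(-1, u, u)) = Add(6, Mul(-1, Pow(u, 2))))
Mul(Add(Function('s')(Function('j')(-5)), Function('q')(1)), Add(Mul(1, 4), 7)) = Mul(Add(Add(6, Mul(-1, Pow(Add(-4, Mul(4, -5)), 2))), 12), Add(Mul(1, 4), 7)) = Mul(Add(Add(6, Mul(-1, Pow(Add(-4, -20), 2))), 12), Add(4, 7)) = Mul(Add(Add(6, Mul(-1, Pow(-24, 2))), 12), 11) = Mul(Add(Add(6, Mul(-1, 576)), 12), 11) = Mul(Add(Add(6, -576), 12), 11) = Mul(Add(-570, 12), 11) = Mul(-558, 11) = -6138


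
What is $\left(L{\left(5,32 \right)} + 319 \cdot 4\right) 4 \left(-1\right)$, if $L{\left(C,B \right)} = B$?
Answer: $-5232$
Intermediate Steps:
$\left(L{\left(5,32 \right)} + 319 \cdot 4\right) 4 \left(-1\right) = \left(32 + 319 \cdot 4\right) 4 \left(-1\right) = \left(32 + 1276\right) \left(-4\right) = 1308 \left(-4\right) = -5232$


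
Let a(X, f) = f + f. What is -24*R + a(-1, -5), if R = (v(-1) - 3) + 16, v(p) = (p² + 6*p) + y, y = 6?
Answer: -346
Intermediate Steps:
v(p) = 6 + p² + 6*p (v(p) = (p² + 6*p) + 6 = 6 + p² + 6*p)
a(X, f) = 2*f
R = 14 (R = ((6 + (-1)² + 6*(-1)) - 3) + 16 = ((6 + 1 - 6) - 3) + 16 = (1 - 3) + 16 = -2 + 16 = 14)
-24*R + a(-1, -5) = -24*14 + 2*(-5) = -336 - 10 = -346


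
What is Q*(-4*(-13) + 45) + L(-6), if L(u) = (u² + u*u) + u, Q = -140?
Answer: -13514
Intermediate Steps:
L(u) = u + 2*u² (L(u) = (u² + u²) + u = 2*u² + u = u + 2*u²)
Q*(-4*(-13) + 45) + L(-6) = -140*(-4*(-13) + 45) - 6*(1 + 2*(-6)) = -140*(52 + 45) - 6*(1 - 12) = -140*97 - 6*(-11) = -13580 + 66 = -13514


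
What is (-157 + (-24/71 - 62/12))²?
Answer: 4792377529/181476 ≈ 26408.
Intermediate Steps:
(-157 + (-24/71 - 62/12))² = (-157 + (-24*1/71 - 62*1/12))² = (-157 + (-24/71 - 31/6))² = (-157 - 2345/426)² = (-69227/426)² = 4792377529/181476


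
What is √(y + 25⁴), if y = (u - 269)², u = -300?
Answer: √714386 ≈ 845.21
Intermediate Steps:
y = 323761 (y = (-300 - 269)² = (-569)² = 323761)
√(y + 25⁴) = √(323761 + 25⁴) = √(323761 + 390625) = √714386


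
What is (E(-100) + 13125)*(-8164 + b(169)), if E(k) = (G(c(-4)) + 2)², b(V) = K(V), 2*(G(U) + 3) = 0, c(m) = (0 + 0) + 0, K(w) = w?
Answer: -104942370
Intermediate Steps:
c(m) = 0 (c(m) = 0 + 0 = 0)
G(U) = -3 (G(U) = -3 + (½)*0 = -3 + 0 = -3)
b(V) = V
E(k) = 1 (E(k) = (-3 + 2)² = (-1)² = 1)
(E(-100) + 13125)*(-8164 + b(169)) = (1 + 13125)*(-8164 + 169) = 13126*(-7995) = -104942370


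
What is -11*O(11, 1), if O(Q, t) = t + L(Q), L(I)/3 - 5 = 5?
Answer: -341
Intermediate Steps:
L(I) = 30 (L(I) = 15 + 3*5 = 15 + 15 = 30)
O(Q, t) = 30 + t (O(Q, t) = t + 30 = 30 + t)
-11*O(11, 1) = -11*(30 + 1) = -11*31 = -341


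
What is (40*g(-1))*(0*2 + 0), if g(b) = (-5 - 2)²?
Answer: 0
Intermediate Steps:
g(b) = 49 (g(b) = (-7)² = 49)
(40*g(-1))*(0*2 + 0) = (40*49)*(0*2 + 0) = 1960*(0 + 0) = 1960*0 = 0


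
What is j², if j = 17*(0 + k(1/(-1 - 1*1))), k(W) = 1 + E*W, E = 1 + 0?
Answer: 289/4 ≈ 72.250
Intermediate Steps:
E = 1
k(W) = 1 + W (k(W) = 1 + 1*W = 1 + W)
j = 17/2 (j = 17*(0 + (1 + 1/(-1 - 1*1))) = 17*(0 + (1 + 1/(-1 - 1))) = 17*(0 + (1 + 1/(-2))) = 17*(0 + (1 - ½)) = 17*(0 + ½) = 17*(½) = 17/2 ≈ 8.5000)
j² = (17/2)² = 289/4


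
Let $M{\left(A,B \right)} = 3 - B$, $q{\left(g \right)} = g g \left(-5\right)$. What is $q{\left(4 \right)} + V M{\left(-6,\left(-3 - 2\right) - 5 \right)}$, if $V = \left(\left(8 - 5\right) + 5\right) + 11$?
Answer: $167$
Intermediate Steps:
$V = 19$ ($V = \left(\left(8 - 5\right) + 5\right) + 11 = \left(3 + 5\right) + 11 = 8 + 11 = 19$)
$q{\left(g \right)} = - 5 g^{2}$ ($q{\left(g \right)} = g^{2} \left(-5\right) = - 5 g^{2}$)
$q{\left(4 \right)} + V M{\left(-6,\left(-3 - 2\right) - 5 \right)} = - 5 \cdot 4^{2} + 19 \left(3 - \left(\left(-3 - 2\right) - 5\right)\right) = \left(-5\right) 16 + 19 \left(3 - \left(-5 - 5\right)\right) = -80 + 19 \left(3 - -10\right) = -80 + 19 \left(3 + 10\right) = -80 + 19 \cdot 13 = -80 + 247 = 167$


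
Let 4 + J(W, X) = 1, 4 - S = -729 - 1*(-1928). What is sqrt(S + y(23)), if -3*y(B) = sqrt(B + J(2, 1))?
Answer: sqrt(-10755 - 6*sqrt(5))/3 ≈ 34.59*I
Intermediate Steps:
S = -1195 (S = 4 - (-729 - 1*(-1928)) = 4 - (-729 + 1928) = 4 - 1*1199 = 4 - 1199 = -1195)
J(W, X) = -3 (J(W, X) = -4 + 1 = -3)
y(B) = -sqrt(-3 + B)/3 (y(B) = -sqrt(B - 3)/3 = -sqrt(-3 + B)/3)
sqrt(S + y(23)) = sqrt(-1195 - sqrt(-3 + 23)/3) = sqrt(-1195 - 2*sqrt(5)/3)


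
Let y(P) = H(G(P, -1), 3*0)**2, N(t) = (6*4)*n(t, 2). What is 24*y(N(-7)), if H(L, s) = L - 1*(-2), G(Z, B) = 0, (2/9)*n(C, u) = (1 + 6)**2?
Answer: 96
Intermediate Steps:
n(C, u) = 441/2 (n(C, u) = 9*(1 + 6)**2/2 = (9/2)*7**2 = (9/2)*49 = 441/2)
N(t) = 5292 (N(t) = (6*4)*(441/2) = 24*(441/2) = 5292)
H(L, s) = 2 + L (H(L, s) = L + 2 = 2 + L)
y(P) = 4 (y(P) = (2 + 0)**2 = 2**2 = 4)
24*y(N(-7)) = 24*4 = 96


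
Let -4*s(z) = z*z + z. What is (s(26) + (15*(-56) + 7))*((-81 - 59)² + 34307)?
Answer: -108730419/2 ≈ -5.4365e+7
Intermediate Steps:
s(z) = -z/4 - z²/4 (s(z) = -(z*z + z)/4 = -(z² + z)/4 = -(z + z²)/4 = -z/4 - z²/4)
(s(26) + (15*(-56) + 7))*((-81 - 59)² + 34307) = (-¼*26*(1 + 26) + (15*(-56) + 7))*((-81 - 59)² + 34307) = (-¼*26*27 + (-840 + 7))*((-140)² + 34307) = (-351/2 - 833)*(19600 + 34307) = -2017/2*53907 = -108730419/2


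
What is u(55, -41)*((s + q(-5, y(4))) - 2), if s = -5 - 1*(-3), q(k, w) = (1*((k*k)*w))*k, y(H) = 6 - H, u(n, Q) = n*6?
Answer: -83820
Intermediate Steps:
u(n, Q) = 6*n
q(k, w) = w*k³ (q(k, w) = (1*(k²*w))*k = (1*(w*k²))*k = (w*k²)*k = w*k³)
s = -2 (s = -5 + 3 = -2)
u(55, -41)*((s + q(-5, y(4))) - 2) = (6*55)*((-2 + (6 - 1*4)*(-5)³) - 2) = 330*((-2 + (6 - 4)*(-125)) - 2) = 330*((-2 + 2*(-125)) - 2) = 330*((-2 - 250) - 2) = 330*(-252 - 2) = 330*(-254) = -83820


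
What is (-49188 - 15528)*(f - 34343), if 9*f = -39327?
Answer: 2505328936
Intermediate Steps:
f = -13109/3 (f = (⅑)*(-39327) = -13109/3 ≈ -4369.7)
(-49188 - 15528)*(f - 34343) = (-49188 - 15528)*(-13109/3 - 34343) = -64716*(-116138/3) = 2505328936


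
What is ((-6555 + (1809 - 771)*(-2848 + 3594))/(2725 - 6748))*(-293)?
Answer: 74987783/1341 ≈ 55919.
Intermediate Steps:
((-6555 + (1809 - 771)*(-2848 + 3594))/(2725 - 6748))*(-293) = ((-6555 + 1038*746)/(-4023))*(-293) = ((-6555 + 774348)*(-1/4023))*(-293) = (767793*(-1/4023))*(-293) = -255931/1341*(-293) = 74987783/1341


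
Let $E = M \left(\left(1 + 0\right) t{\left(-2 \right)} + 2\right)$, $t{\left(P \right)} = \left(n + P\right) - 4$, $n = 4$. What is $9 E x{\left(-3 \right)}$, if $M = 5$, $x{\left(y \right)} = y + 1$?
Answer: $0$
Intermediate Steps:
$x{\left(y \right)} = 1 + y$
$t{\left(P \right)} = P$ ($t{\left(P \right)} = \left(4 + P\right) - 4 = P$)
$E = 0$ ($E = 5 \left(\left(1 + 0\right) \left(-2\right) + 2\right) = 5 \left(1 \left(-2\right) + 2\right) = 5 \left(-2 + 2\right) = 5 \cdot 0 = 0$)
$9 E x{\left(-3 \right)} = 9 \cdot 0 \left(1 - 3\right) = 0 \left(-2\right) = 0$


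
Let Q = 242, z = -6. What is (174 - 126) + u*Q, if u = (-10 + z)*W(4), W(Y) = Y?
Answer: -15440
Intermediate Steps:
u = -64 (u = (-10 - 6)*4 = -16*4 = -64)
(174 - 126) + u*Q = (174 - 126) - 64*242 = 48 - 15488 = -15440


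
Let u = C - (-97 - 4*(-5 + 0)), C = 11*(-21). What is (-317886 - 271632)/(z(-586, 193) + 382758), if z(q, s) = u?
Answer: -294759/191302 ≈ -1.5408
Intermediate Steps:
C = -231
u = -154 (u = -231 - (-97 - 4*(-5 + 0)) = -231 - (-97 - 4*(-5)) = -231 - (-97 + 20) = -231 - 1*(-77) = -231 + 77 = -154)
z(q, s) = -154
(-317886 - 271632)/(z(-586, 193) + 382758) = (-317886 - 271632)/(-154 + 382758) = -589518/382604 = -589518*1/382604 = -294759/191302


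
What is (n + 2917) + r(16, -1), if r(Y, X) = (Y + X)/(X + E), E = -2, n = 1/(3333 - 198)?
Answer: 9129121/3135 ≈ 2912.0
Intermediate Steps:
n = 1/3135 ≈ 0.00031898
r(Y, X) = (X + Y)/(-2 + X) (r(Y, X) = (Y + X)/(X - 2) = (X + Y)/(-2 + X))
(n + 2917) + r(16, -1) = (1/3135 + 2917) + (-1 + 16)/(-2 - 1) = 9144796/3135 + 15/(-3) = 9144796/3135 - ⅓*15 = 9144796/3135 - 5 = 9129121/3135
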